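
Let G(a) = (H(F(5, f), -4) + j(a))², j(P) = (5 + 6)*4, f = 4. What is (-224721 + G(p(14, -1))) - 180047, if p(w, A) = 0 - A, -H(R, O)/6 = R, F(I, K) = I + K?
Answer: -404668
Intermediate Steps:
j(P) = 44 (j(P) = 11*4 = 44)
H(R, O) = -6*R
p(w, A) = -A
G(a) = 100 (G(a) = (-6*(5 + 4) + 44)² = (-6*9 + 44)² = (-54 + 44)² = (-10)² = 100)
(-224721 + G(p(14, -1))) - 180047 = (-224721 + 100) - 180047 = -224621 - 180047 = -404668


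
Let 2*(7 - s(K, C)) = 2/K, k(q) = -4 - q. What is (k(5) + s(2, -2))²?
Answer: 25/4 ≈ 6.2500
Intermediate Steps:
s(K, C) = 7 - 1/K
(k(5) + s(2, -2))² = ((-4 - 1*5) + (7 - 1/2))² = ((-4 - 5) + (7 - 1*½))² = (-9 + (7 - ½))² = (-9 + 13/2)² = (-5/2)² = 25/4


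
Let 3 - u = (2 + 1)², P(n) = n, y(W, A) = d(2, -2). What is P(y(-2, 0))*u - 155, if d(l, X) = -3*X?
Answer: -191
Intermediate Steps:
y(W, A) = 6 (y(W, A) = -3*(-2) = 6)
u = -6 (u = 3 - (2 + 1)² = 3 - 1*3² = 3 - 1*9 = 3 - 9 = -6)
P(y(-2, 0))*u - 155 = 6*(-6) - 155 = -36 - 155 = -191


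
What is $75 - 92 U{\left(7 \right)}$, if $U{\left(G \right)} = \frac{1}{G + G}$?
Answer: $\frac{479}{7} \approx 68.429$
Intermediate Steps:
$U{\left(G \right)} = \frac{1}{2 G}$
$75 - 92 U{\left(7 \right)} = 75 - 92 \frac{1}{2 \cdot 7} = 75 - 92 \cdot \frac{1}{2} \cdot \frac{1}{7} = 75 - \frac{46}{7} = \frac{479}{7}$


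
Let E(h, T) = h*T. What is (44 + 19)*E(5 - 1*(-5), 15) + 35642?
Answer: 45092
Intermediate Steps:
E(h, T) = T*h
(44 + 19)*E(5 - 1*(-5), 15) + 35642 = (44 + 19)*(15*(5 - 1*(-5))) + 35642 = 63*(15*(5 + 5)) + 35642 = 63*(15*10) + 35642 = 63*150 + 35642 = 9450 + 35642 = 45092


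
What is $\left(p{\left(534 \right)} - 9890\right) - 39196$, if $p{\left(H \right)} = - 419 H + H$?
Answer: $-272298$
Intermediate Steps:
$p{\left(H \right)} = - 418 H$
$\left(p{\left(534 \right)} - 9890\right) - 39196 = \left(\left(-418\right) 534 - 9890\right) - 39196 = \left(-223212 - 9890\right) - 39196 = -233102 - 39196 = -272298$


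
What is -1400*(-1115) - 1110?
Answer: 1559890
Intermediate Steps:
-1400*(-1115) - 1110 = 1561000 - 1110 = 1559890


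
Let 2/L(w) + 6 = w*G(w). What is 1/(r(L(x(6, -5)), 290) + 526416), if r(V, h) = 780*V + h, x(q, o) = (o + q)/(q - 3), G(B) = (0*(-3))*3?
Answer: 1/526446 ≈ 1.8995e-6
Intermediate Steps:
G(B) = 0 (G(B) = 0*3 = 0)
x(q, o) = (o + q)/(-3 + q)
L(w) = -⅓ (L(w) = 2/(-6 + w*0) = 2/(-6 + 0) = 2/(-6) = 2*(-⅙) = -⅓)
r(V, h) = h + 780*V
1/(r(L(x(6, -5)), 290) + 526416) = 1/((290 + 780*(-⅓)) + 526416) = 1/((290 - 260) + 526416) = 1/(30 + 526416) = 1/526446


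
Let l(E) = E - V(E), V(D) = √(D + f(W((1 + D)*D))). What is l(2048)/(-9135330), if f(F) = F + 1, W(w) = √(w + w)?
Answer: -1024/4567665 + √(2049 + 64*√2049)/9135330 ≈ -0.00021649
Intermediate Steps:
W(w) = √2*√w (W(w) = √(2*w) = √2*√w)
f(F) = 1 + F
V(D) = √(1 + D + √2*√(D*(1 + D))) (V(D) = √(D + (1 + √2*√((1 + D)*D))) = √(D + (1 + √2*√(D*(1 + D)))) = √(1 + D + √2*√(D*(1 + D))))
l(E) = E - √(1 + E + √2*√(E*(1 + E)))
l(2048)/(-9135330) = (2048 - √(1 + 2048 + √2*√(2048*(1 + 2048))))/(-9135330) = (2048 - √(1 + 2048 + √2*√(2048*2049)))*(-1/9135330) = (2048 - √(1 + 2048 + √2*√4196352))*(-1/9135330) = (2048 - √(1 + 2048 + √2*(32*√4098)))*(-1/9135330) = (2048 - √(1 + 2048 + 64*√2049))*(-1/9135330) = (2048 - √(2049 + 64*√2049))*(-1/9135330) = -1024/4567665 + √(2049 + 64*√2049)/9135330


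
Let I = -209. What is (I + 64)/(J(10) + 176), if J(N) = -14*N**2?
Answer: 145/1224 ≈ 0.11846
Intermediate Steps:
(I + 64)/(J(10) + 176) = (-209 + 64)/(-14*10**2 + 176) = -145/(-14*100 + 176) = -145/(-1400 + 176) = -145/(-1224) = -145*(-1/1224) = 145/1224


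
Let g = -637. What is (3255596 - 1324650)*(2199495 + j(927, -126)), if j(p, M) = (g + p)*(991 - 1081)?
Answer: 4196708381670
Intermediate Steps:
j(p, M) = 57330 - 90*p (j(p, M) = (-637 + p)*(991 - 1081) = (-637 + p)*(-90) = 57330 - 90*p)
(3255596 - 1324650)*(2199495 + j(927, -126)) = (3255596 - 1324650)*(2199495 + (57330 - 90*927)) = 1930946*(2199495 + (57330 - 83430)) = 1930946*(2199495 - 26100) = 1930946*2173395 = 4196708381670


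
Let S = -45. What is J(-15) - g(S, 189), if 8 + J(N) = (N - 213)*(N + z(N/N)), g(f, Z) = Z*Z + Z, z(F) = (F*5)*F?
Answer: -33638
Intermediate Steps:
z(F) = 5*F**2 (z(F) = (5*F)*F = 5*F**2)
g(f, Z) = Z + Z**2 (g(f, Z) = Z**2 + Z = Z + Z**2)
J(N) = -8 + (-213 + N)*(5 + N) (J(N) = -8 + (N - 213)*(N + 5*(N/N)**2) = -8 + (-213 + N)*(N + 5*1**2) = -8 + (-213 + N)*(N + 5*1) = -8 + (-213 + N)*(N + 5) = -8 + (-213 + N)*(5 + N))
J(-15) - g(S, 189) = (-1073 + (-15)**2 - 208*(-15)) - 189*(1 + 189) = (-1073 + 225 + 3120) - 189*190 = 2272 - 1*35910 = 2272 - 35910 = -33638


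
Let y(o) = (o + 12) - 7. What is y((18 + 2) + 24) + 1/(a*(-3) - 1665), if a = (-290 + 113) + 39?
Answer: 61298/1251 ≈ 48.999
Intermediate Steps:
a = -138 (a = -177 + 39 = -138)
y(o) = 5 + o (y(o) = (12 + o) - 7 = 5 + o)
y((18 + 2) + 24) + 1/(a*(-3) - 1665) = (5 + ((18 + 2) + 24)) + 1/(-138*(-3) - 1665) = (5 + (20 + 24)) + 1/(414 - 1665) = (5 + 44) + 1/(-1251) = 49 - 1/1251 = 61298/1251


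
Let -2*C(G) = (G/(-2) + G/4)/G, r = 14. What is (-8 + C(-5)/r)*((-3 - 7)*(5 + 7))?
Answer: 13425/14 ≈ 958.93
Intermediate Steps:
C(G) = ⅛ (C(G) = -(G/(-2) + G/4)/(2*G) = -(G*(-½) + G*(¼))/(2*G) = -(-G/2 + G/4)/(2*G) = -(-G/4)/(2*G) = -½*(-¼) = ⅛)
(-8 + C(-5)/r)*((-3 - 7)*(5 + 7)) = (-8 + (⅛)/14)*((-3 - 7)*(5 + 7)) = (-8 + (⅛)*(1/14))*(-10*12) = (-8 + 1/112)*(-120) = -895/112*(-120) = 13425/14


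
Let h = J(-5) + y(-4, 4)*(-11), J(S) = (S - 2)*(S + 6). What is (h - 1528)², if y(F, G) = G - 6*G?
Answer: 1729225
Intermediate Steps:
J(S) = (-2 + S)*(6 + S)
y(F, G) = -5*G (y(F, G) = G - 6*G = -5*G)
h = 213 (h = (-12 + (-5)² + 4*(-5)) - 5*4*(-11) = (-12 + 25 - 20) - 20*(-11) = -7 + 220 = 213)
(h - 1528)² = (213 - 1528)² = (-1315)² = 1729225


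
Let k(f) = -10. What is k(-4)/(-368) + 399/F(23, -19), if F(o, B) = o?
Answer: 139/8 ≈ 17.375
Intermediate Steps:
k(-4)/(-368) + 399/F(23, -19) = -10/(-368) + 399/23 = -10*(-1/368) + 399*(1/23) = 5/184 + 399/23 = 139/8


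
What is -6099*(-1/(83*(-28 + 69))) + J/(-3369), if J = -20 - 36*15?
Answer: 22453211/11464707 ≈ 1.9585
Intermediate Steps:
J = -560 (J = -20 - 540 = -560)
-6099*(-1/(83*(-28 + 69))) + J/(-3369) = -6099*(-1/(83*(-28 + 69))) - 560/(-3369) = -6099/((-83*41)) - 560*(-1/3369) = -6099/(-3403) + 560/3369 = -6099*(-1/3403) + 560/3369 = 6099/3403 + 560/3369 = 22453211/11464707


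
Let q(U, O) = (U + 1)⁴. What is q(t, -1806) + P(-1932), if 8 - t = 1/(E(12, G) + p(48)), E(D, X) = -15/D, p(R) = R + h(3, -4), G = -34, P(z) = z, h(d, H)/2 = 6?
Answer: 13966582047541/3049800625 ≈ 4579.5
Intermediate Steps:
h(d, H) = 12 (h(d, H) = 2*6 = 12)
p(R) = 12 + R (p(R) = R + 12 = 12 + R)
t = 1876/235 (t = 8 - 1/(-15/12 + (12 + 48)) = 8 - 1/(-15*1/12 + 60) = 8 - 1/(-5/4 + 60) = 8 - 1/235/4 = 8 - 1*4/235 = 8 - 4/235 = 1876/235 ≈ 7.9830)
q(U, O) = (1 + U)⁴
q(t, -1806) + P(-1932) = (1 + 1876/235)⁴ - 1932 = (2111/235)⁴ - 1932 = 19858796855041/3049800625 - 1932 = 13966582047541/3049800625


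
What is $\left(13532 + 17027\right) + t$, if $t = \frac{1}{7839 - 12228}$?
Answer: $\frac{134123450}{4389} \approx 30559.0$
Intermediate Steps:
$t = - \frac{1}{4389}$ ($t = \frac{1}{-4389} = - \frac{1}{4389} \approx -0.00022784$)
$\left(13532 + 17027\right) + t = \left(13532 + 17027\right) - \frac{1}{4389} = 30559 - \frac{1}{4389} = \frac{134123450}{4389}$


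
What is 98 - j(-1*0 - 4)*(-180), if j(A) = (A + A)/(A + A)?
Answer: 278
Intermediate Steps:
j(A) = 1 (j(A) = (2*A)/((2*A)) = (2*A)*(1/(2*A)) = 1)
98 - j(-1*0 - 4)*(-180) = 98 - 1*1*(-180) = 98 - 1*(-180) = 98 + 180 = 278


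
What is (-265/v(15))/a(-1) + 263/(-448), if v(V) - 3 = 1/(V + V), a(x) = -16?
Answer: 28381/5824 ≈ 4.8731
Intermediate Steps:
v(V) = 3 + 1/(2*V) (v(V) = 3 + 1/(V + V) = 3 + 1/(2*V))
(-265/v(15))/a(-1) + 263/(-448) = -265/(3 + (½)/15)/(-16) + 263/(-448) = -265/(3 + (½)*(1/15))*(-1/16) + 263*(-1/448) = -265/(3 + 1/30)*(-1/16) - 263/448 = -265/91/30*(-1/16) - 263/448 = -265*30/91*(-1/16) - 263/448 = -7950/91*(-1/16) - 263/448 = 3975/728 - 263/448 = 28381/5824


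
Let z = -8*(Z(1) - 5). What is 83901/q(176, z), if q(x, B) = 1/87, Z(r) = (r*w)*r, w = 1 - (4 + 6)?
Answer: 7299387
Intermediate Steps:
w = -9 (w = 1 - 1*10 = 1 - 10 = -9)
Z(r) = -9*r² (Z(r) = (r*(-9))*r = (-9*r)*r = -9*r²)
z = 112 (z = -8*(-9*1² - 5) = -8*(-9*1 - 5) = -8*(-9 - 5) = -8*(-14) = 112)
q(x, B) = 1/87
83901/q(176, z) = 83901/(1/87) = 83901*87 = 7299387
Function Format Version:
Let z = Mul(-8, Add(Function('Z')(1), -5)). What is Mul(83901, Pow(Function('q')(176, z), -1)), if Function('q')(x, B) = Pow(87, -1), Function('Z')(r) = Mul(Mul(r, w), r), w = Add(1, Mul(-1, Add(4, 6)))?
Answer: 7299387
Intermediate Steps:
w = -9 (w = Add(1, Mul(-1, 10)) = Add(1, -10) = -9)
Function('Z')(r) = Mul(-9, Pow(r, 2)) (Function('Z')(r) = Mul(Mul(r, -9), r) = Mul(Mul(-9, r), r) = Mul(-9, Pow(r, 2)))
z = 112 (z = Mul(-8, Add(Mul(-9, Pow(1, 2)), -5)) = Mul(-8, Add(Mul(-9, 1), -5)) = Mul(-8, Add(-9, -5)) = Mul(-8, -14) = 112)
Function('q')(x, B) = Rational(1, 87)
Mul(83901, Pow(Function('q')(176, z), -1)) = Mul(83901, Pow(Rational(1, 87), -1)) = Mul(83901, 87) = 7299387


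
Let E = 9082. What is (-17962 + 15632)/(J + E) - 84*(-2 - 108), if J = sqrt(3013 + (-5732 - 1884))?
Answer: 762161740420/82487327 + 2330*I*sqrt(4603)/82487327 ≈ 9239.8 + 0.0019164*I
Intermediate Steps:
J = I*sqrt(4603) (J = sqrt(3013 - 7616) = sqrt(-4603) = I*sqrt(4603) ≈ 67.845*I)
(-17962 + 15632)/(J + E) - 84*(-2 - 108) = (-17962 + 15632)/(I*sqrt(4603) + 9082) - 84*(-2 - 108) = -2330/(9082 + I*sqrt(4603)) - 84*(-110) = -2330/(9082 + I*sqrt(4603)) - 1*(-9240) = -2330/(9082 + I*sqrt(4603)) + 9240 = 9240 - 2330/(9082 + I*sqrt(4603))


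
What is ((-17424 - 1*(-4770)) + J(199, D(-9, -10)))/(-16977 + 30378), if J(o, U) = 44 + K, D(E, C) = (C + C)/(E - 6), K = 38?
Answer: -12572/13401 ≈ -0.93814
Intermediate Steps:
D(E, C) = 2*C/(-6 + E) (D(E, C) = (2*C)/(-6 + E) = 2*C/(-6 + E))
J(o, U) = 82 (J(o, U) = 44 + 38 = 82)
((-17424 - 1*(-4770)) + J(199, D(-9, -10)))/(-16977 + 30378) = ((-17424 - 1*(-4770)) + 82)/(-16977 + 30378) = ((-17424 + 4770) + 82)/13401 = (-12654 + 82)*(1/13401) = -12572*1/13401 = -12572/13401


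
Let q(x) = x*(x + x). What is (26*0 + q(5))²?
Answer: 2500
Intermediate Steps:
q(x) = 2*x² (q(x) = x*(2*x) = 2*x²)
(26*0 + q(5))² = (26*0 + 2*5²)² = (0 + 2*25)² = (0 + 50)² = 50² = 2500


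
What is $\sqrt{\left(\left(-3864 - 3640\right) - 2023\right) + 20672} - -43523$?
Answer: $43523 + \sqrt{11145} \approx 43629.0$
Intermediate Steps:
$\sqrt{\left(\left(-3864 - 3640\right) - 2023\right) + 20672} - -43523 = \sqrt{\left(-7504 - 2023\right) + 20672} + 43523 = \sqrt{-9527 + 20672} + 43523 = \sqrt{11145} + 43523 = 43523 + \sqrt{11145}$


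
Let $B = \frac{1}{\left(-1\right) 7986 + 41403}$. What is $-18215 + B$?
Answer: $- \frac{608690654}{33417} \approx -18215.0$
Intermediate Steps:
$B = \frac{1}{33417}$ ($B = \frac{1}{-7986 + 41403} = \frac{1}{33417} \approx 2.9925 \cdot 10^{-5}$)
$-18215 + B = -18215 + \frac{1}{33417} = - \frac{608690654}{33417}$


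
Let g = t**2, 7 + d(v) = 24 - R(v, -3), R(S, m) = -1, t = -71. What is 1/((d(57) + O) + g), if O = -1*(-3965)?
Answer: 1/9024 ≈ 0.00011082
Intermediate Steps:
d(v) = 18 (d(v) = -7 + (24 - 1*(-1)) = -7 + (24 + 1) = -7 + 25 = 18)
O = 3965
g = 5041 (g = (-71)**2 = 5041)
1/((d(57) + O) + g) = 1/((18 + 3965) + 5041) = 1/(3983 + 5041) = 1/9024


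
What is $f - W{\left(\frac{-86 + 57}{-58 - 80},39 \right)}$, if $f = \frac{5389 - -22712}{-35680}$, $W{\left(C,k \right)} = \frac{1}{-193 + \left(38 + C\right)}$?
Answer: $- \frac{595341621}{762160480} \approx -0.78112$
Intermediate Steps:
$W{\left(C,k \right)} = \frac{1}{-155 + C}$
$f = - \frac{28101}{35680}$ ($f = \left(5389 + 22712\right) \left(- \frac{1}{35680}\right) = 28101 \left(- \frac{1}{35680}\right) = - \frac{28101}{35680} \approx -0.78758$)
$f - W{\left(\frac{-86 + 57}{-58 - 80},39 \right)} = - \frac{28101}{35680} - \frac{1}{-155 + \frac{-86 + 57}{-58 - 80}} = - \frac{28101}{35680} - \frac{1}{-155 - \frac{29}{-138}} = - \frac{28101}{35680} - \frac{1}{-155 - - \frac{29}{138}} = - \frac{28101}{35680} - \frac{1}{-155 + \frac{29}{138}} = - \frac{28101}{35680} - \frac{1}{- \frac{21361}{138}} = - \frac{28101}{35680} - - \frac{138}{21361} = - \frac{28101}{35680} + \frac{138}{21361} = - \frac{595341621}{762160480}$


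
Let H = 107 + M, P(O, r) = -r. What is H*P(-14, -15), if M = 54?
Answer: 2415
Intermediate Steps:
H = 161 (H = 107 + 54 = 161)
H*P(-14, -15) = 161*(-1*(-15)) = 161*15 = 2415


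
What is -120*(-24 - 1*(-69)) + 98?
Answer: -5302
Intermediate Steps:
-120*(-24 - 1*(-69)) + 98 = -120*(-24 + 69) + 98 = -120*45 + 98 = -5400 + 98 = -5302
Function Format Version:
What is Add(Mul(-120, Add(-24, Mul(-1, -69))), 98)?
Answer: -5302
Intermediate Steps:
Add(Mul(-120, Add(-24, Mul(-1, -69))), 98) = Add(Mul(-120, Add(-24, 69)), 98) = Add(Mul(-120, 45), 98) = Add(-5400, 98) = -5302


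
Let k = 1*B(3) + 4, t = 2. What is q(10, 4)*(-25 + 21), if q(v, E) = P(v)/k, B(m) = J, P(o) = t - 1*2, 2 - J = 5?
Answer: 0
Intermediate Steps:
J = -3 (J = 2 - 1*5 = 2 - 5 = -3)
P(o) = 0 (P(o) = 2 - 1*2 = 2 - 2 = 0)
B(m) = -3
k = 1 (k = 1*(-3) + 4 = -3 + 4 = 1)
q(v, E) = 0 (q(v, E) = 0/1 = 0*1 = 0)
q(10, 4)*(-25 + 21) = 0*(-25 + 21) = 0*(-4) = 0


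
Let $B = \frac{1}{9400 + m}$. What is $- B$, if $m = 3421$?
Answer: $- \frac{1}{12821} \approx -7.7997 \cdot 10^{-5}$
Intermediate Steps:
$B = \frac{1}{12821}$ ($B = \frac{1}{9400 + 3421} = \frac{1}{12821} \approx 7.7997 \cdot 10^{-5}$)
$- B = \left(-1\right) \frac{1}{12821} = - \frac{1}{12821}$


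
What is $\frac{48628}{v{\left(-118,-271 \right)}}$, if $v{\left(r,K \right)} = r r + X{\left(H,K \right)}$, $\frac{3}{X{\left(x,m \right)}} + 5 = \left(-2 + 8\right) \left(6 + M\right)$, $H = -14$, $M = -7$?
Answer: $\frac{534908}{153161} \approx 3.4925$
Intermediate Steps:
$X{\left(x,m \right)} = - \frac{3}{11}$ ($X{\left(x,m \right)} = \frac{3}{-5 + \left(-2 + 8\right) \left(6 - 7\right)} = \frac{3}{-5 + 6 \left(-1\right)} = \frac{3}{-5 - 6} = \frac{3}{-11} = 3 \left(- \frac{1}{11}\right) = - \frac{3}{11}$)
$v{\left(r,K \right)} = - \frac{3}{11} + r^{2}$ ($v{\left(r,K \right)} = r r - \frac{3}{11} = r^{2} - \frac{3}{11} = - \frac{3}{11} + r^{2}$)
$\frac{48628}{v{\left(-118,-271 \right)}} = \frac{48628}{- \frac{3}{11} + \left(-118\right)^{2}} = \frac{48628}{- \frac{3}{11} + 13924} = \frac{48628}{\frac{153161}{11}} = 48628 \cdot \frac{11}{153161} = \frac{534908}{153161}$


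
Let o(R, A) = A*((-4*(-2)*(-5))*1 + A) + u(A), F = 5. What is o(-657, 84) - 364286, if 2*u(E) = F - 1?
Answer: -360588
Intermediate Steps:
u(E) = 2 (u(E) = (5 - 1)/2 = (1/2)*4 = 2)
o(R, A) = 2 + A*(-40 + A) (o(R, A) = A*((-4*(-2)*(-5))*1 + A) + 2 = A*((8*(-5))*1 + A) + 2 = A*(-40*1 + A) + 2 = A*(-40 + A) + 2 = 2 + A*(-40 + A))
o(-657, 84) - 364286 = (2 + 84**2 - 40*84) - 364286 = (2 + 7056 - 3360) - 364286 = 3698 - 364286 = -360588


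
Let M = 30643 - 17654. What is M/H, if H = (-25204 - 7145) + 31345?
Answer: -12989/1004 ≈ -12.937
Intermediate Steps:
H = -1004 (H = -32349 + 31345 = -1004)
M = 12989
M/H = 12989/(-1004) = 12989*(-1/1004) = -12989/1004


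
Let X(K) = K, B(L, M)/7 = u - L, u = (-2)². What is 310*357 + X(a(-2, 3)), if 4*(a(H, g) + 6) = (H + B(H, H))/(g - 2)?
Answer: 110674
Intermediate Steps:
u = 4
B(L, M) = 28 - 7*L (B(L, M) = 7*(4 - L) = 28 - 7*L)
a(H, g) = -6 + (28 - 6*H)/(4*(-2 + g)) (a(H, g) = -6 + ((H + (28 - 7*H))/(g - 2))/4 = -6 + ((28 - 6*H)/(-2 + g))/4 = -6 + (28 - 6*H)/(4*(-2 + g)))
310*357 + X(a(-2, 3)) = 310*357 + (38 - 12*3 - 3*(-2))/(2*(-2 + 3)) = 110670 + (½)*(38 - 36 + 6)/1 = 110670 + (½)*1*8 = 110670 + 4 = 110674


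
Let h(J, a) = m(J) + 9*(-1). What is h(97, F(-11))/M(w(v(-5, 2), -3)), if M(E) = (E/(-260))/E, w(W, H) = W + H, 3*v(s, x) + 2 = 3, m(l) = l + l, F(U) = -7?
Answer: -48100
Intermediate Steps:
m(l) = 2*l
v(s, x) = ⅓ (v(s, x) = -⅔ + (⅓)*3 = -⅔ + 1 = ⅓)
h(J, a) = -9 + 2*J (h(J, a) = 2*J + 9*(-1) = 2*J - 9 = -9 + 2*J)
w(W, H) = H + W
M(E) = -1/260 (M(E) = (E*(-1/260))/E = (-E/260)/E = -1/260)
h(97, F(-11))/M(w(v(-5, 2), -3)) = (-9 + 2*97)/(-1/260) = (-9 + 194)*(-260) = 185*(-260) = -48100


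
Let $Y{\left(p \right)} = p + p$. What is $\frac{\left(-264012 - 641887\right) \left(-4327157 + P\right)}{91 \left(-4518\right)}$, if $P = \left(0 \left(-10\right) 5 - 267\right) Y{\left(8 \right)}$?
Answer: $- \frac{3923837199671}{411138} \approx -9.5438 \cdot 10^{6}$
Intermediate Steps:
$Y{\left(p \right)} = 2 p$
$P = -4272$ ($P = \left(0 \left(-10\right) 5 - 267\right) 2 \cdot 8 = \left(0 \cdot 5 - 267\right) 16 = \left(0 - 267\right) 16 = \left(-267\right) 16 = -4272$)
$\frac{\left(-264012 - 641887\right) \left(-4327157 + P\right)}{91 \left(-4518\right)} = \frac{\left(-264012 - 641887\right) \left(-4327157 - 4272\right)}{91 \left(-4518\right)} = \frac{\left(-264012 + \left(-1520961 + 879074\right)\right) \left(-4331429\right)}{-411138} = \left(-264012 - 641887\right) \left(-4331429\right) \left(- \frac{1}{411138}\right) = \left(-905899\right) \left(-4331429\right) \left(- \frac{1}{411138}\right) = 3923837199671 \left(- \frac{1}{411138}\right) = - \frac{3923837199671}{411138}$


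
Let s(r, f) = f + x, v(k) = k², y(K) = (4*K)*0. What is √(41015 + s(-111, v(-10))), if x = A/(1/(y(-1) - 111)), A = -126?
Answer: √55101 ≈ 234.74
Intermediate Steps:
y(K) = 0
x = 13986 (x = -126/(1/(0 - 111)) = -126/(1/(-111)) = -126/(-1/111) = -126*(-111) = 13986)
s(r, f) = 13986 + f (s(r, f) = f + 13986 = 13986 + f)
√(41015 + s(-111, v(-10))) = √(41015 + (13986 + (-10)²)) = √(41015 + (13986 + 100)) = √(41015 + 14086) = √55101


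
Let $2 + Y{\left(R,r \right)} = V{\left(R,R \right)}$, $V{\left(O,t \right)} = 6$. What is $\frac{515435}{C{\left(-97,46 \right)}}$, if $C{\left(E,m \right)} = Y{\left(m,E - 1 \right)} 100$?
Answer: $\frac{103087}{80} \approx 1288.6$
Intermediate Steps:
$Y{\left(R,r \right)} = 4$ ($Y{\left(R,r \right)} = -2 + 6 = 4$)
$C{\left(E,m \right)} = 400$ ($C{\left(E,m \right)} = 4 \cdot 100 = 400$)
$\frac{515435}{C{\left(-97,46 \right)}} = \frac{515435}{400} = 515435 \cdot \frac{1}{400} = \frac{103087}{80}$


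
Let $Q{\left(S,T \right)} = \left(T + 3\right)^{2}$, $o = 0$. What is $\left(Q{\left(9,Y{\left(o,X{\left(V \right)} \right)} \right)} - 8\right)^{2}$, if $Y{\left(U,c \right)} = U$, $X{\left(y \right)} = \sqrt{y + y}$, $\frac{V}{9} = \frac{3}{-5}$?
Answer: $1$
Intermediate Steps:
$V = - \frac{27}{5}$ ($V = 9 \frac{3}{-5} = 9 \cdot 3 \left(- \frac{1}{5}\right) = 9 \left(- \frac{3}{5}\right) = - \frac{27}{5} \approx -5.4$)
$X{\left(y \right)} = \sqrt{2} \sqrt{y}$ ($X{\left(y \right)} = \sqrt{2 y} = \sqrt{2} \sqrt{y}$)
$Q{\left(S,T \right)} = \left(3 + T\right)^{2}$
$\left(Q{\left(9,Y{\left(o,X{\left(V \right)} \right)} \right)} - 8\right)^{2} = \left(\left(3 + 0\right)^{2} - 8\right)^{2} = \left(3^{2} - 8\right)^{2} = \left(9 - 8\right)^{2} = 1^{2} = 1$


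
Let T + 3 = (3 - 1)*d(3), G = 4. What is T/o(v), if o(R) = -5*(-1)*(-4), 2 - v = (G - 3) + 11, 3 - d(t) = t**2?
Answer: 3/4 ≈ 0.75000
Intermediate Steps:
d(t) = 3 - t**2
v = -10 (v = 2 - ((4 - 3) + 11) = 2 - (1 + 11) = 2 - 1*12 = 2 - 12 = -10)
o(R) = -20 (o(R) = 5*(-4) = -20)
T = -15 (T = -3 + (3 - 1)*(3 - 1*3**2) = -3 + 2*(3 - 1*9) = -3 + 2*(3 - 9) = -3 + 2*(-6) = -3 - 12 = -15)
T/o(v) = -15/(-20) = -15*(-1/20) = 3/4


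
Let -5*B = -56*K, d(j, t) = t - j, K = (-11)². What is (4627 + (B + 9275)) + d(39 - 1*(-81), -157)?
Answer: 74901/5 ≈ 14980.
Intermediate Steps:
K = 121
B = 6776/5 (B = -(-56)*121/5 = -⅕*(-6776) = 6776/5 ≈ 1355.2)
(4627 + (B + 9275)) + d(39 - 1*(-81), -157) = (4627 + (6776/5 + 9275)) + (-157 - (39 - 1*(-81))) = (4627 + 53151/5) + (-157 - (39 + 81)) = 76286/5 + (-157 - 1*120) = 76286/5 + (-157 - 120) = 76286/5 - 277 = 74901/5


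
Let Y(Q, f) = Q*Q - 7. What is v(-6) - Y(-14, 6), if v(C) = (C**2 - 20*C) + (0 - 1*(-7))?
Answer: -26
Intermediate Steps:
Y(Q, f) = -7 + Q**2 (Y(Q, f) = Q**2 - 7 = -7 + Q**2)
v(C) = 7 + C**2 - 20*C (v(C) = (C**2 - 20*C) + (0 + 7) = (C**2 - 20*C) + 7 = 7 + C**2 - 20*C)
v(-6) - Y(-14, 6) = (7 + (-6)**2 - 20*(-6)) - (-7 + (-14)**2) = (7 + 36 + 120) - (-7 + 196) = 163 - 1*189 = 163 - 189 = -26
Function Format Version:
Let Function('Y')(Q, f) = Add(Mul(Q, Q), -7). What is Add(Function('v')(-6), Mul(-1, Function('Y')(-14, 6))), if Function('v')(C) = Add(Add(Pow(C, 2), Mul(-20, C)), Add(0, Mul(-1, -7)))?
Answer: -26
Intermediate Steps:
Function('Y')(Q, f) = Add(-7, Pow(Q, 2)) (Function('Y')(Q, f) = Add(Pow(Q, 2), -7) = Add(-7, Pow(Q, 2)))
Function('v')(C) = Add(7, Pow(C, 2), Mul(-20, C)) (Function('v')(C) = Add(Add(Pow(C, 2), Mul(-20, C)), Add(0, 7)) = Add(Add(Pow(C, 2), Mul(-20, C)), 7) = Add(7, Pow(C, 2), Mul(-20, C)))
Add(Function('v')(-6), Mul(-1, Function('Y')(-14, 6))) = Add(Add(7, Pow(-6, 2), Mul(-20, -6)), Mul(-1, Add(-7, Pow(-14, 2)))) = Add(Add(7, 36, 120), Mul(-1, Add(-7, 196))) = Add(163, Mul(-1, 189)) = Add(163, -189) = -26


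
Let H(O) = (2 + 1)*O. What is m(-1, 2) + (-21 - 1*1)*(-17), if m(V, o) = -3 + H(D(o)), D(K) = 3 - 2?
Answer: 374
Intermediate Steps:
D(K) = 1
H(O) = 3*O
m(V, o) = 0 (m(V, o) = -3 + 3*1 = -3 + 3 = 0)
m(-1, 2) + (-21 - 1*1)*(-17) = 0 + (-21 - 1*1)*(-17) = 0 + (-21 - 1)*(-17) = 0 - 22*(-17) = 0 + 374 = 374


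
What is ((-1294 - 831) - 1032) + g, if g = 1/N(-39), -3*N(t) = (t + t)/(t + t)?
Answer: -3160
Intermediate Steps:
N(t) = -⅓ (N(t) = -(t + t)/(3*(t + t)) = -2*t/(3*(2*t)) = -2*t*1/(2*t)/3 = -⅓*1 = -⅓)
g = -3 (g = 1/(-⅓) = -3)
((-1294 - 831) - 1032) + g = ((-1294 - 831) - 1032) - 3 = (-2125 - 1032) - 3 = -3157 - 3 = -3160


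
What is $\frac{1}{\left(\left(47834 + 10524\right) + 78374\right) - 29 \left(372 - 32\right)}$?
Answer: $\frac{1}{126872} \approx 7.882 \cdot 10^{-6}$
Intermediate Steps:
$\frac{1}{\left(\left(47834 + 10524\right) + 78374\right) - 29 \left(372 - 32\right)} = \frac{1}{\left(58358 + 78374\right) - 9860} = \frac{1}{136732 - 9860} = \frac{1}{126872}$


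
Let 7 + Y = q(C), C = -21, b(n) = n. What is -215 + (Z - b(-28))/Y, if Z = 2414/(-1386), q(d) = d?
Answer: -4190057/19404 ≈ -215.94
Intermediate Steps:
Z = -1207/693 (Z = 2414*(-1/1386) = -1207/693 ≈ -1.7417)
Y = -28 (Y = -7 - 21 = -28)
-215 + (Z - b(-28))/Y = -215 + (-1207/693 - 1*(-28))/(-28) = -215 + (-1207/693 + 28)*(-1/28) = -215 + (18197/693)*(-1/28) = -215 - 18197/19404 = -4190057/19404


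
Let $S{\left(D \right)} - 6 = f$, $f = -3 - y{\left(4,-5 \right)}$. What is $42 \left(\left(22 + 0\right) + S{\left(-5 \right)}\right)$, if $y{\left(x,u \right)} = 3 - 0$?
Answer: $924$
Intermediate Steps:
$y{\left(x,u \right)} = 3$ ($y{\left(x,u \right)} = 3 + 0 = 3$)
$f = -6$ ($f = -3 - 3 = -6$)
$S{\left(D \right)} = 0$ ($S{\left(D \right)} = 6 - 6 = 0$)
$42 \left(\left(22 + 0\right) + S{\left(-5 \right)}\right) = 42 \left(\left(22 + 0\right) + 0\right) = 42 \left(22 + 0\right) = 42 \cdot 22 = 924$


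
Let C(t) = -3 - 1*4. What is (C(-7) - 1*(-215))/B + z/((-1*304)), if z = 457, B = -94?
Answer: -53095/14288 ≈ -3.7161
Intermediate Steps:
C(t) = -7 (C(t) = -3 - 4 = -7)
(C(-7) - 1*(-215))/B + z/((-1*304)) = (-7 - 1*(-215))/(-94) + 457/((-1*304)) = (-7 + 215)*(-1/94) + 457/(-304) = 208*(-1/94) + 457*(-1/304) = -104/47 - 457/304 = -53095/14288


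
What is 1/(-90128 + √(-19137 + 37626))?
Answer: -90128/8123037895 - √18489/8123037895 ≈ -1.1112e-5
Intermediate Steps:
1/(-90128 + √(-19137 + 37626)) = 1/(-90128 + √18489)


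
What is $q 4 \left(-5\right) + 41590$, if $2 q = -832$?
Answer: $49910$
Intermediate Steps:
$q = -416$ ($q = \frac{1}{2} \left(-832\right) = -416$)
$q 4 \left(-5\right) + 41590 = - 416 \cdot 4 \left(-5\right) + 41590 = \left(-416\right) \left(-20\right) + 41590 = 8320 + 41590 = 49910$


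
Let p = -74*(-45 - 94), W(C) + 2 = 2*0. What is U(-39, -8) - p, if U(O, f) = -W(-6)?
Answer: -10284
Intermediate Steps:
W(C) = -2 (W(C) = -2 + 2*0 = -2 + 0 = -2)
U(O, f) = 2 (U(O, f) = -1*(-2) = 2)
p = 10286 (p = -74*(-139) = 10286)
U(-39, -8) - p = 2 - 1*10286 = 2 - 10286 = -10284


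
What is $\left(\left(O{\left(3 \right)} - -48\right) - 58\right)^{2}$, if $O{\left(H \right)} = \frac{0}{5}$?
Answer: $100$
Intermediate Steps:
$O{\left(H \right)} = 0$ ($O{\left(H \right)} = 0 \cdot \frac{1}{5} = 0$)
$\left(\left(O{\left(3 \right)} - -48\right) - 58\right)^{2} = \left(\left(0 - -48\right) - 58\right)^{2} = \left(\left(0 + 48\right) - 58\right)^{2} = \left(48 - 58\right)^{2} = \left(-10\right)^{2} = 100$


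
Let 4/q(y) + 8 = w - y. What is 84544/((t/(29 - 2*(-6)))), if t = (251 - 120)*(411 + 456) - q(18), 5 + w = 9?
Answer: 38129344/1249349 ≈ 30.519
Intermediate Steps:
w = 4 (w = -5 + 9 = 4)
q(y) = 4/(-4 - y) (q(y) = 4/(-8 + (4 - y)) = 4/(-4 - y))
t = 1249349/11 (t = (251 - 120)*(411 + 456) - (-4)/(4 + 18) = 131*867 - (-4)/22 = 113577 - (-4)/22 = 113577 - 1*(-2/11) = 113577 + 2/11 = 1249349/11 ≈ 1.1358e+5)
84544/((t/(29 - 2*(-6)))) = 84544/((1249349/(11*(29 - 2*(-6))))) = 84544/((1249349/(11*(29 + 12)))) = 84544/(((1249349/11)/41)) = 84544/(((1249349/11)*(1/41))) = 84544/(1249349/451) = 84544*(451/1249349) = 38129344/1249349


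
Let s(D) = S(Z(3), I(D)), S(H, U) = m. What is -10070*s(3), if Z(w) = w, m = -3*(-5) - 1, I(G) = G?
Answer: -140980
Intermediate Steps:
m = 14 (m = 15 - 1 = 14)
S(H, U) = 14
s(D) = 14
-10070*s(3) = -10070*14 = -140980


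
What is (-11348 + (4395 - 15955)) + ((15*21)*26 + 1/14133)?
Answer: -208009493/14133 ≈ -14718.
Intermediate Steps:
(-11348 + (4395 - 15955)) + ((15*21)*26 + 1/14133) = (-11348 - 11560) + (315*26 + 1/14133) = -22908 + (8190 + 1/14133) = -22908 + 115749271/14133 = -208009493/14133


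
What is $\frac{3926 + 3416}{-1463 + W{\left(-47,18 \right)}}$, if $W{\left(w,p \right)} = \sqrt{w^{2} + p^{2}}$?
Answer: $- \frac{5370673}{1068918} - \frac{3671 \sqrt{2533}}{1068918} \approx -5.1973$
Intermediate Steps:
$W{\left(w,p \right)} = \sqrt{p^{2} + w^{2}}$
$\frac{3926 + 3416}{-1463 + W{\left(-47,18 \right)}} = \frac{3926 + 3416}{-1463 + \sqrt{18^{2} + \left(-47\right)^{2}}} = \frac{7342}{-1463 + \sqrt{324 + 2209}} = \frac{7342}{-1463 + \sqrt{2533}}$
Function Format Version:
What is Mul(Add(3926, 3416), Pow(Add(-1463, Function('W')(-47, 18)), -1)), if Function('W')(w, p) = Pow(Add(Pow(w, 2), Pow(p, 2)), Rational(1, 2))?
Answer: Add(Rational(-5370673, 1068918), Mul(Rational(-3671, 1068918), Pow(2533, Rational(1, 2)))) ≈ -5.1973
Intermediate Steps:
Function('W')(w, p) = Pow(Add(Pow(p, 2), Pow(w, 2)), Rational(1, 2))
Mul(Add(3926, 3416), Pow(Add(-1463, Function('W')(-47, 18)), -1)) = Mul(Add(3926, 3416), Pow(Add(-1463, Pow(Add(Pow(18, 2), Pow(-47, 2)), Rational(1, 2))), -1)) = Mul(7342, Pow(Add(-1463, Pow(Add(324, 2209), Rational(1, 2))), -1)) = Mul(7342, Pow(Add(-1463, Pow(2533, Rational(1, 2))), -1))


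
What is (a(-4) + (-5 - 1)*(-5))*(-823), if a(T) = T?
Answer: -21398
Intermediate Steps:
(a(-4) + (-5 - 1)*(-5))*(-823) = (-4 + (-5 - 1)*(-5))*(-823) = (-4 - 6*(-5))*(-823) = (-4 + 30)*(-823) = 26*(-823) = -21398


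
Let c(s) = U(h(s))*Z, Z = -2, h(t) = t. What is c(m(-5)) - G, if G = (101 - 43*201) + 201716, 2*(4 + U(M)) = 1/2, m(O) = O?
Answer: -386333/2 ≈ -1.9317e+5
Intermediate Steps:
U(M) = -15/4 (U(M) = -4 + (½)/2 = -4 + (½)*(½) = -4 + ¼ = -15/4)
c(s) = 15/2 (c(s) = -15/4*(-2) = 15/2)
G = 193174 (G = (101 - 8643) + 201716 = -8542 + 201716 = 193174)
c(m(-5)) - G = 15/2 - 1*193174 = 15/2 - 193174 = -386333/2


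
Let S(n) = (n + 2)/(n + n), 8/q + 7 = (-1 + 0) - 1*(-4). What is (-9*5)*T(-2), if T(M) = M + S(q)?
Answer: 90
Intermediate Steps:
q = -2 (q = 8/(-7 + ((-1 + 0) - 1*(-4))) = 8/(-7 + (-1 + 4)) = 8/(-7 + 3) = 8/(-4) = 8*(-¼) = -2)
S(n) = (2 + n)/(2*n) (S(n) = (2 + n)/((2*n)) = (2 + n)*(1/(2*n)) = (2 + n)/(2*n))
T(M) = M (T(M) = M + (½)*(2 - 2)/(-2) = M + (½)*(-½)*0 = M + 0 = M)
(-9*5)*T(-2) = -9*5*(-2) = -45*(-2) = 90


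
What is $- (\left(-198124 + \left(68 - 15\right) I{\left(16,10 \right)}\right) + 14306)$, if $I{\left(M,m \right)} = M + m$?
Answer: $182440$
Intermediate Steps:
$- (\left(-198124 + \left(68 - 15\right) I{\left(16,10 \right)}\right) + 14306) = - (\left(-198124 + \left(68 - 15\right) \left(16 + 10\right)\right) + 14306) = - (\left(-198124 + 53 \cdot 26\right) + 14306) = - (\left(-198124 + 1378\right) + 14306) = - (-196746 + 14306) = \left(-1\right) \left(-182440\right) = 182440$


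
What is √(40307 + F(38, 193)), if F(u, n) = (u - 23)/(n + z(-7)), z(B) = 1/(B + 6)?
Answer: √2579653/8 ≈ 200.77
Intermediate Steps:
z(B) = 1/(6 + B)
F(u, n) = (-23 + u)/(-1 + n) (F(u, n) = (u - 23)/(n + 1/(6 - 7)) = (-23 + u)/(n + 1/(-1)) = (-23 + u)/(n - 1) = (-23 + u)/(-1 + n))
√(40307 + F(38, 193)) = √(40307 + (-23 + 38)/(-1 + 193)) = √(40307 + 15/192) = √(40307 + (1/192)*15) = √(40307 + 5/64) = √(2579653/64) = √2579653/8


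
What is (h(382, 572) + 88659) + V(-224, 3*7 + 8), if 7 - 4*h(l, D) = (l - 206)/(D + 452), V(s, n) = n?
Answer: 22704565/256 ≈ 88690.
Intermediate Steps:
h(l, D) = 7/4 - (-206 + l)/(4*(452 + D)) (h(l, D) = 7/4 - (l - 206)/(4*(D + 452)) = 7/4 - (-206 + l)/(4*(452 + D)))
(h(382, 572) + 88659) + V(-224, 3*7 + 8) = ((3370 - 1*382 + 7*572)/(4*(452 + 572)) + 88659) + (3*7 + 8) = ((1/4)*(3370 - 382 + 4004)/1024 + 88659) + (21 + 8) = ((1/4)*(1/1024)*6992 + 88659) + 29 = (437/256 + 88659) + 29 = 22697141/256 + 29 = 22704565/256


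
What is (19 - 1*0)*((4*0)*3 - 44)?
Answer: -836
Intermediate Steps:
(19 - 1*0)*((4*0)*3 - 44) = (19 + 0)*(0*3 - 44) = 19*(0 - 44) = 19*(-44) = -836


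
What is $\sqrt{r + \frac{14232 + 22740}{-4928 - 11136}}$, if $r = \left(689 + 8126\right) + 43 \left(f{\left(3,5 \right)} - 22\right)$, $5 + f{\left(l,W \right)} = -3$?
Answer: $\frac{\sqrt{7583000407}}{1004} \approx 86.734$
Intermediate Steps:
$f{\left(l,W \right)} = -8$ ($f{\left(l,W \right)} = -5 - 3 = -8$)
$r = 7525$ ($r = \left(689 + 8126\right) + 43 \left(-8 - 22\right) = 8815 + 43 \left(-30\right) = 8815 - 1290 = 7525$)
$\sqrt{r + \frac{14232 + 22740}{-4928 - 11136}} = \sqrt{7525 + \frac{14232 + 22740}{-4928 - 11136}} = \sqrt{7525 + \frac{36972}{-4928 - 11136}} = \sqrt{7525 + \frac{36972}{-16064}} = \sqrt{7525 + 36972 \left(- \frac{1}{16064}\right)} = \sqrt{7525 - \frac{9243}{4016}} = \sqrt{\frac{30211157}{4016}} = \frac{\sqrt{7583000407}}{1004}$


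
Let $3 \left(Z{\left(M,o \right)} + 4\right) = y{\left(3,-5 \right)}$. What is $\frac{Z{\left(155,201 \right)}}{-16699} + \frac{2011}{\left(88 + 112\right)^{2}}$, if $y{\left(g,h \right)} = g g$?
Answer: $\frac{33621689}{667960000} \approx 0.050335$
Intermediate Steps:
$y{\left(g,h \right)} = g^{2}$
$Z{\left(M,o \right)} = -1$ ($Z{\left(M,o \right)} = -4 + \frac{3^{2}}{3} = -4 + \frac{1}{3} \cdot 9 = -4 + 3 = -1$)
$\frac{Z{\left(155,201 \right)}}{-16699} + \frac{2011}{\left(88 + 112\right)^{2}} = - \frac{1}{-16699} + \frac{2011}{\left(88 + 112\right)^{2}} = \left(-1\right) \left(- \frac{1}{16699}\right) + \frac{2011}{200^{2}} = \frac{1}{16699} + \frac{2011}{40000} = \frac{33621689}{667960000}$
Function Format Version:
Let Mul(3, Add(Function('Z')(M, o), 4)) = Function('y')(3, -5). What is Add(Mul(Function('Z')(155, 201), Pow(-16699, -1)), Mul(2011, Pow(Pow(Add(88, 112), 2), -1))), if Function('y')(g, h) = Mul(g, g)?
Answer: Rational(33621689, 667960000) ≈ 0.050335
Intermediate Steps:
Function('y')(g, h) = Pow(g, 2)
Function('Z')(M, o) = -1 (Function('Z')(M, o) = Add(-4, Mul(Rational(1, 3), Pow(3, 2))) = Add(-4, Mul(Rational(1, 3), 9)) = Add(-4, 3) = -1)
Add(Mul(Function('Z')(155, 201), Pow(-16699, -1)), Mul(2011, Pow(Pow(Add(88, 112), 2), -1))) = Add(Mul(-1, Pow(-16699, -1)), Mul(2011, Pow(Pow(Add(88, 112), 2), -1))) = Add(Mul(-1, Rational(-1, 16699)), Mul(2011, Pow(Pow(200, 2), -1))) = Add(Rational(1, 16699), Mul(2011, Pow(40000, -1))) = Add(Rational(1, 16699), Mul(2011, Rational(1, 40000))) = Add(Rational(1, 16699), Rational(2011, 40000)) = Rational(33621689, 667960000)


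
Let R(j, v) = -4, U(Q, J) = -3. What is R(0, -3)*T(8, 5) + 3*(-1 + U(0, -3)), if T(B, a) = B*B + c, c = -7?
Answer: -240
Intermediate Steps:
T(B, a) = -7 + B² (T(B, a) = B*B - 7 = B² - 7 = -7 + B²)
R(0, -3)*T(8, 5) + 3*(-1 + U(0, -3)) = -4*(-7 + 8²) + 3*(-1 - 3) = -4*(-7 + 64) + 3*(-4) = -4*57 - 12 = -228 - 12 = -240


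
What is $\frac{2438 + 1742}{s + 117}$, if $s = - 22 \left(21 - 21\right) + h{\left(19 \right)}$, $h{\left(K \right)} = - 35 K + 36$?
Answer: $- \frac{1045}{128} \approx -8.1641$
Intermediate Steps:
$h{\left(K \right)} = 36 - 35 K$
$s = -629$ ($s = - 22 \left(21 - 21\right) + \left(36 - 665\right) = \left(-22\right) 0 + \left(36 - 665\right) = 0 - 629 = -629$)
$\frac{2438 + 1742}{s + 117} = \frac{2438 + 1742}{-629 + 117} = \frac{4180}{-512} = 4180 \left(- \frac{1}{512}\right) = - \frac{1045}{128}$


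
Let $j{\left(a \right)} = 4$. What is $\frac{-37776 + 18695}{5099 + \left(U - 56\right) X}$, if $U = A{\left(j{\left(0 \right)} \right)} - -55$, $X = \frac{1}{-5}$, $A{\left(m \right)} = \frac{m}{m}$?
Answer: $- \frac{19081}{5099} \approx -3.7421$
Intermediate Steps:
$A{\left(m \right)} = 1$
$X = - \frac{1}{5} \approx -0.2$
$U = 56$ ($U = 1 - -55 = 1 + 55 = 56$)
$\frac{-37776 + 18695}{5099 + \left(U - 56\right) X} = \frac{-37776 + 18695}{5099 + \left(56 - 56\right) \left(- \frac{1}{5}\right)} = - \frac{19081}{5099 + 0 \left(- \frac{1}{5}\right)} = - \frac{19081}{5099 + 0} = - \frac{19081}{5099}$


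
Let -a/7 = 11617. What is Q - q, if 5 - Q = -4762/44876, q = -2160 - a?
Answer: -1776055071/22438 ≈ -79154.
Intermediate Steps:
a = -81319 (a = -7*11617 = -81319)
q = 79159 (q = -2160 - 1*(-81319) = -2160 + 81319 = 79159)
Q = 114571/22438 (Q = 5 - (-4762)/44876 = 5 - 1*(-2381/22438) = 5 + 2381/22438 = 114571/22438 ≈ 5.1061)
Q - q = 114571/22438 - 1*79159 = 114571/22438 - 79159 = -1776055071/22438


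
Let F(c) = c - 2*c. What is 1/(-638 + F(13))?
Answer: -1/651 ≈ -0.0015361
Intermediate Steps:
F(c) = -c
1/(-638 + F(13)) = 1/(-638 - 1*13) = 1/(-638 - 13) = 1/(-651) = -1/651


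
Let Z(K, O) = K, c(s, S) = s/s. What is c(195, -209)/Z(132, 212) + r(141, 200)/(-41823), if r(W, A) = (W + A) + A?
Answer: -9863/1840212 ≈ -0.0053597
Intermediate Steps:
c(s, S) = 1
r(W, A) = W + 2*A (r(W, A) = (A + W) + A = W + 2*A)
c(195, -209)/Z(132, 212) + r(141, 200)/(-41823) = 1/132 + (141 + 2*200)/(-41823) = 1*(1/132) + (141 + 400)*(-1/41823) = 1/132 + 541*(-1/41823) = 1/132 - 541/41823 = -9863/1840212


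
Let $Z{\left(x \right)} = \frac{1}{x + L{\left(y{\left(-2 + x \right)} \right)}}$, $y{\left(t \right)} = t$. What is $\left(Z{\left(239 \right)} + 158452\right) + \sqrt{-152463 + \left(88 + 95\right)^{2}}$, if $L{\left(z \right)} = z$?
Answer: $\frac{75423153}{476} + i \sqrt{118974} \approx 1.5845 \cdot 10^{5} + 344.93 i$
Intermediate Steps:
$Z{\left(x \right)} = \frac{1}{-2 + 2 x}$ ($Z{\left(x \right)} = \frac{1}{x + \left(-2 + x\right)} = \frac{1}{-2 + 2 x}$)
$\left(Z{\left(239 \right)} + 158452\right) + \sqrt{-152463 + \left(88 + 95\right)^{2}} = \left(\frac{1}{2 \left(-1 + 239\right)} + 158452\right) + \sqrt{-152463 + \left(88 + 95\right)^{2}} = \left(\frac{1}{2 \cdot 238} + 158452\right) + \sqrt{-152463 + 183^{2}} = \left(\frac{1}{2} \cdot \frac{1}{238} + 158452\right) + \sqrt{-152463 + 33489} = \left(\frac{1}{476} + 158452\right) + \sqrt{-118974} = \frac{75423153}{476} + i \sqrt{118974}$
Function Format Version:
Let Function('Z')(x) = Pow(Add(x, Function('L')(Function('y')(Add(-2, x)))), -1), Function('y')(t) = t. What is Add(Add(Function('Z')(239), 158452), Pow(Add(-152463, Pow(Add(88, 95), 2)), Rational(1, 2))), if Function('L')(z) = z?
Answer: Add(Rational(75423153, 476), Mul(I, Pow(118974, Rational(1, 2)))) ≈ Add(1.5845e+5, Mul(344.93, I))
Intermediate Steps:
Function('Z')(x) = Pow(Add(-2, Mul(2, x)), -1) (Function('Z')(x) = Pow(Add(x, Add(-2, x)), -1) = Pow(Add(-2, Mul(2, x)), -1))
Add(Add(Function('Z')(239), 158452), Pow(Add(-152463, Pow(Add(88, 95), 2)), Rational(1, 2))) = Add(Add(Mul(Rational(1, 2), Pow(Add(-1, 239), -1)), 158452), Pow(Add(-152463, Pow(Add(88, 95), 2)), Rational(1, 2))) = Add(Add(Mul(Rational(1, 2), Pow(238, -1)), 158452), Pow(Add(-152463, Pow(183, 2)), Rational(1, 2))) = Add(Add(Mul(Rational(1, 2), Rational(1, 238)), 158452), Pow(Add(-152463, 33489), Rational(1, 2))) = Add(Add(Rational(1, 476), 158452), Pow(-118974, Rational(1, 2))) = Add(Rational(75423153, 476), Mul(I, Pow(118974, Rational(1, 2))))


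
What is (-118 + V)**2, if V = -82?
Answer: 40000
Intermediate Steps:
(-118 + V)**2 = (-118 - 82)**2 = (-200)**2 = 40000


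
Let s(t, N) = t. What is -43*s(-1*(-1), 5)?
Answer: -43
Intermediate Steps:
-43*s(-1*(-1), 5) = -(-43)*(-1) = -43*1 = -43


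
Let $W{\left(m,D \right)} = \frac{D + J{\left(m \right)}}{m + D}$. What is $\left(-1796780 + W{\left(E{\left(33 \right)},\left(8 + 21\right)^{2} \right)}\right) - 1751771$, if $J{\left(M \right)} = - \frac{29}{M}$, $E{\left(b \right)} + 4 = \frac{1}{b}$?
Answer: $- \frac{6420182126179}{1809241} \approx -3.5485 \cdot 10^{6}$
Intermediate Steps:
$E{\left(b \right)} = -4 + \frac{1}{b}$
$W{\left(m,D \right)} = \frac{D - \frac{29}{m}}{D + m}$ ($W{\left(m,D \right)} = \frac{D - \frac{29}{m}}{m + D} = \frac{D - \frac{29}{m}}{D + m}$)
$\left(-1796780 + W{\left(E{\left(33 \right)},\left(8 + 21\right)^{2} \right)}\right) - 1751771 = \left(-1796780 + \frac{-29 + \left(8 + 21\right)^{2} \left(-4 + \frac{1}{33}\right)}{\left(-4 + \frac{1}{33}\right) \left(\left(8 + 21\right)^{2} - \left(4 - \frac{1}{33}\right)\right)}\right) - 1751771 = \left(-1796780 + \frac{-29 + 29^{2} \left(-4 + \frac{1}{33}\right)}{\left(-4 + \frac{1}{33}\right) \left(29^{2} + \left(-4 + \frac{1}{33}\right)\right)}\right) - 1751771 = \left(-1796780 + \frac{-29 + 841 \left(- \frac{131}{33}\right)}{\left(- \frac{131}{33}\right) \left(841 - \frac{131}{33}\right)}\right) - 1751771 = \left(-1796780 - \frac{33 \left(-29 - \frac{110171}{33}\right)}{131 \cdot \frac{27622}{33}}\right) - 1751771 = \left(-1796780 - \frac{1089}{3618482} \left(- \frac{111128}{33}\right)\right) - 1751771 = \left(-1796780 + \frac{1833612}{1809241}\right) - 1751771 = - \frac{3250806210368}{1809241} - 1751771 = - \frac{6420182126179}{1809241}$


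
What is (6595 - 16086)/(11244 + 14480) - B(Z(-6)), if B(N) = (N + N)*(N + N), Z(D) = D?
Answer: -3713747/25724 ≈ -144.37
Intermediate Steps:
B(N) = 4*N² (B(N) = (2*N)*(2*N) = 4*N²)
(6595 - 16086)/(11244 + 14480) - B(Z(-6)) = (6595 - 16086)/(11244 + 14480) - 4*(-6)² = -9491/25724 - 4*36 = -9491*1/25724 - 1*144 = -9491/25724 - 144 = -3713747/25724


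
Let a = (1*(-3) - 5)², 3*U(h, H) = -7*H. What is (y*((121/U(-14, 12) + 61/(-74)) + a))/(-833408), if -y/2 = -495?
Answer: -30181635/431705344 ≈ -0.069913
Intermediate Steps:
y = 990 (y = -2*(-495) = 990)
U(h, H) = -7*H/3 (U(h, H) = (-7*H)/3 = -7*H/3)
a = 64 (a = (-3 - 5)² = (-8)² = 64)
(y*((121/U(-14, 12) + 61/(-74)) + a))/(-833408) = (990*((121/((-7/3*12)) + 61/(-74)) + 64))/(-833408) = (990*((121/(-28) + 61*(-1/74)) + 64))*(-1/833408) = (990*((121*(-1/28) - 61/74) + 64))*(-1/833408) = (990*((-121/28 - 61/74) + 64))*(-1/833408) = (990*(-5331/1036 + 64))*(-1/833408) = (990*(60973/1036))*(-1/833408) = (30181635/518)*(-1/833408) = -30181635/431705344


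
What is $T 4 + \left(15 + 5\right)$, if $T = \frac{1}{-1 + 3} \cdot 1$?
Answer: $22$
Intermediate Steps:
$T = \frac{1}{2}$ ($T = \frac{1}{2} \cdot 1 = \frac{1}{2} \approx 0.5$)
$T 4 + \left(15 + 5\right) = \frac{1}{2} \cdot 4 + \left(15 + 5\right) = 2 + 20 = 22$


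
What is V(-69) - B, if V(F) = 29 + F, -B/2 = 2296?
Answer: 4552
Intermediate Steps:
B = -4592 (B = -2*2296 = -4592)
V(-69) - B = (29 - 69) - 1*(-4592) = -40 + 4592 = 4552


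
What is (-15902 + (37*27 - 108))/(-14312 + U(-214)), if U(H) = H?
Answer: 15011/14526 ≈ 1.0334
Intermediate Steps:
(-15902 + (37*27 - 108))/(-14312 + U(-214)) = (-15902 + (37*27 - 108))/(-14312 - 214) = (-15902 + (999 - 108))/(-14526) = (-15902 + 891)*(-1/14526) = -15011*(-1/14526) = 15011/14526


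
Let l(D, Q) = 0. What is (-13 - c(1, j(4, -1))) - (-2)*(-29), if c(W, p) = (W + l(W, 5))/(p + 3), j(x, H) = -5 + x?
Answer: -143/2 ≈ -71.500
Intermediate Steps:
c(W, p) = W/(3 + p) (c(W, p) = (W + 0)/(p + 3) = W/(3 + p))
(-13 - c(1, j(4, -1))) - (-2)*(-29) = (-13 - 1/(3 + (-5 + 4))) - (-2)*(-29) = (-13 - 1/(3 - 1)) - 1*58 = (-13 - 1/2) - 58 = (-13 - 1*½) - 58 = (-13 - ½) - 58 = -27/2 - 58 = -143/2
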